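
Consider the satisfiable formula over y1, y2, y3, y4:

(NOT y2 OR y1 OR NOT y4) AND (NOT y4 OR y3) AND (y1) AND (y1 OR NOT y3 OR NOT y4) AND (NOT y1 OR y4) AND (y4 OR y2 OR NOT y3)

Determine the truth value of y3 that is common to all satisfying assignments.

True

Suppose y3 = false.
The clause (NOT y4) is unit, so y4 = false.
The clause (y1) is unit, so y1 = true.
Now (NOT y1) is unsatisfied and unit — conflict.
So every satisfying assignment has y3 = True.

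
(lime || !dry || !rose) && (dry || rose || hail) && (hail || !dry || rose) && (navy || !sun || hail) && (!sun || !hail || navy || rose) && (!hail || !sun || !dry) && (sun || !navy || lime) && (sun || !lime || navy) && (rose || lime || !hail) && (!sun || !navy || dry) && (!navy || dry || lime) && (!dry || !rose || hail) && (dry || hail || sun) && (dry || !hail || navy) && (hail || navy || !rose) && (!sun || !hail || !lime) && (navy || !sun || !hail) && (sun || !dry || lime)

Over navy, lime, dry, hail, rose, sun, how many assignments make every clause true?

4

There are 2^6 = 64 truth assignments over (navy, lime, dry, hail, rose, sun).
Split on sun. With sun = true, the clauses containing sun are satisfied and !sun drops from the rest; 0 of the 2^5 = 32 assignments to the other variables satisfy what remains.
With sun = false, by the same count on the reduced clause set, 4 assignments work.
(One model: navy=T, lime=T, dry=F, hail=T, rose=F, sun=F.)
Total: 0 + 4 = 4.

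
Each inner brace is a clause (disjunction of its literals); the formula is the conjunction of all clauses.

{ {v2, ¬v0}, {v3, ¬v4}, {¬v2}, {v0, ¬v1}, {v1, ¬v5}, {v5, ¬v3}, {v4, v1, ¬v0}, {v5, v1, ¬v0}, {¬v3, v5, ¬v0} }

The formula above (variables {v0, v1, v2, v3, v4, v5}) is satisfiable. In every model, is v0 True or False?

Suppose v0 = True.
The clause (v2) is unit, so v2 = True.
But (¬v2) is also a unit clause — contradiction.
So every satisfying assignment has v0 = False.

False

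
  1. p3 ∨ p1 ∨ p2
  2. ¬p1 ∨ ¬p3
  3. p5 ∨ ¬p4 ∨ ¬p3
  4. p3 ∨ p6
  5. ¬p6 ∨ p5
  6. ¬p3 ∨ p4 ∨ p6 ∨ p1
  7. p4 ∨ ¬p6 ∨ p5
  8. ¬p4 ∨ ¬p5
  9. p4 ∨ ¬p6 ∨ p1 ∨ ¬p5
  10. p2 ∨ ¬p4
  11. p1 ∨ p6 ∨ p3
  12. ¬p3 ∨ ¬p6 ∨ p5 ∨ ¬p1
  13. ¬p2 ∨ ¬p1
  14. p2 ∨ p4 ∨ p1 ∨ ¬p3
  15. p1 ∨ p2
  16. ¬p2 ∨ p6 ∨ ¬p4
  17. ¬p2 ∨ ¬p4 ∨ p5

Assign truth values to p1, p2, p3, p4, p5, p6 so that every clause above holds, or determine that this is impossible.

p1 ↦ True; p2 ↦ False; p3 ↦ False; p4 ↦ False; p5 ↦ True; p6 ↦ True

Try p1 = True.
The clause (¬p3) is unit, so p3 = False.
The clause (p6) is unit, so p6 = True.
The clause (p5) is unit, so p5 = True.
The clause (¬p4) is unit, so p4 = False.
The clause (¬p2) is unit, so p2 = False.
This assignment satisfies each clause.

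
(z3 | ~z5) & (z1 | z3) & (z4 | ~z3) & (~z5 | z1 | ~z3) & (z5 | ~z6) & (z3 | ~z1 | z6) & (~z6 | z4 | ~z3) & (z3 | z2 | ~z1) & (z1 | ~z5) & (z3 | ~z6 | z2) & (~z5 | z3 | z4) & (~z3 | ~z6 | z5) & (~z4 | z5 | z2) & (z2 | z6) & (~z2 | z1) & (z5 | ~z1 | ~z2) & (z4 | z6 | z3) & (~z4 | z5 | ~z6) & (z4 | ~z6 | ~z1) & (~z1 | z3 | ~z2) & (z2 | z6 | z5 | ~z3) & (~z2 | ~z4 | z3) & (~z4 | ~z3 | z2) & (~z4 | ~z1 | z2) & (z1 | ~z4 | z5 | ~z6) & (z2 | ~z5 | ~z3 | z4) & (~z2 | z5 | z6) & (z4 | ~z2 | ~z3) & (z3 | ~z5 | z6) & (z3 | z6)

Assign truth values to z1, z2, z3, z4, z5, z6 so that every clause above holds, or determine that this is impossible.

Suppose z3 = 1.
Unit clause (z4) forces z4 = 1.
Unit clause (z2) forces z2 = 1.
Unit clause (z1) forces z1 = 1.
Unit clause (z5) forces z5 = 1.
Every clause is now satisfied; z6 is unconstrained.

z1: 1,  z2: 1,  z3: 1,  z4: 1,  z5: 1,  z6: 1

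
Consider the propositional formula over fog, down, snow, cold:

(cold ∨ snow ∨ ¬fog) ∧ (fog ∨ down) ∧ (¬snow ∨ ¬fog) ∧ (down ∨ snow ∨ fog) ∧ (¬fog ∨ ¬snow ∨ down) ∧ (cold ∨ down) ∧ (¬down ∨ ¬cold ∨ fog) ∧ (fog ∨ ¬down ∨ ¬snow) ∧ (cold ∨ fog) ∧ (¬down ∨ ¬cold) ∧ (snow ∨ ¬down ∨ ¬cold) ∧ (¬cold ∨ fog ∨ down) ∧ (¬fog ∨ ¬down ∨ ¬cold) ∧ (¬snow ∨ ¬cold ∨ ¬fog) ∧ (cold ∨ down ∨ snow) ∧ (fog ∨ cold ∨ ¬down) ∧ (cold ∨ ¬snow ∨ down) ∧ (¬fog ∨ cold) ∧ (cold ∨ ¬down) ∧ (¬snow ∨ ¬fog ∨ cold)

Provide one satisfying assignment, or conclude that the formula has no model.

fog=True,  down=False,  snow=False,  cold=True

Try fog = True.
From the singleton clause (¬snow), snow = False.
From the singleton clause (cold), cold = True.
From the singleton clause (¬down), down = False.
This assignment satisfies each clause.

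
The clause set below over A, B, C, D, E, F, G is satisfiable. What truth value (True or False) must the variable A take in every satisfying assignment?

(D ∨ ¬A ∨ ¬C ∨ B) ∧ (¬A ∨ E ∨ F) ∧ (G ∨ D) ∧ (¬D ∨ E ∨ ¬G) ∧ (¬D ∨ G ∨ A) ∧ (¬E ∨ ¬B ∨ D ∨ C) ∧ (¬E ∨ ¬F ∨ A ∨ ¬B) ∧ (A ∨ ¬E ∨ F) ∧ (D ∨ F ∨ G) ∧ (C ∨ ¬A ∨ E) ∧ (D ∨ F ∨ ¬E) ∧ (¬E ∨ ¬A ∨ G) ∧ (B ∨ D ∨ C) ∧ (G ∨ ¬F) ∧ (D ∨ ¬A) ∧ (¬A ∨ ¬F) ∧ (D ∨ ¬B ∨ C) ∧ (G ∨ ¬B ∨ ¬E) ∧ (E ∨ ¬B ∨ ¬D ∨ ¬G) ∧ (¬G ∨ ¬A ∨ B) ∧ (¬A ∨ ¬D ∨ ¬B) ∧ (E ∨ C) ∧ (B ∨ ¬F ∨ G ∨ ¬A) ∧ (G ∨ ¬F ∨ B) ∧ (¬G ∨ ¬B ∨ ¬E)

False

Suppose A = True.
Unit clause (D) forces D = True.
Unit clause (¬F) forces F = False.
Unit clause (E) forces E = True.
Unit clause (G) forces G = True.
Unit clause (B) forces B = True.
Now (¬B) is unsatisfied and unit — conflict.
So every satisfying assignment has A = False.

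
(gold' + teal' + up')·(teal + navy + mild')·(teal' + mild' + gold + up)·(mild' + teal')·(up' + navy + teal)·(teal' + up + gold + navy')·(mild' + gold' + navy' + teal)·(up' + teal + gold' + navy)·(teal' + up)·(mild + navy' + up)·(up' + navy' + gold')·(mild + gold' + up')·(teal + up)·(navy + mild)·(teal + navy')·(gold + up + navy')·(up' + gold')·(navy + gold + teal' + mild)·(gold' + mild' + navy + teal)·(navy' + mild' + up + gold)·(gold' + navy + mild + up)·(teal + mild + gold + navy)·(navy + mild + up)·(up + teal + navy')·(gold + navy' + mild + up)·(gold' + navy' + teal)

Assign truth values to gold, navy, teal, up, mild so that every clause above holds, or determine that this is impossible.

Suppose mild = 0.
(navy) alone gives navy = 1.
(up) alone gives up = 1.
(gold') alone gives gold = 0.
(teal) alone gives teal = 1.
All clauses are satisfied.

gold=0, navy=1, teal=1, up=1, mild=0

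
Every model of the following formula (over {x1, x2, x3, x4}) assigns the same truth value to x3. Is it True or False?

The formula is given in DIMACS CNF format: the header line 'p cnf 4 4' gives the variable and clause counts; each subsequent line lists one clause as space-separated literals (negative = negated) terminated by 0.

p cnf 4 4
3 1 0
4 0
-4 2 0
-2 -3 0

Suppose x3 = True.
The clause (x4) is unit, so x4 = True.
The clause (x2) is unit, so x2 = True.
Now (¬x2) is unsatisfied and unit — conflict.
So every satisfying assignment has x3 = False.

False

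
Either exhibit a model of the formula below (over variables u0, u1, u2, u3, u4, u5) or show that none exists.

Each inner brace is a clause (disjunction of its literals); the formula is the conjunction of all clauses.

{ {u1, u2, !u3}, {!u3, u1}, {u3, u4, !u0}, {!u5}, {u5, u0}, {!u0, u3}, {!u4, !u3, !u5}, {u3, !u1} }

u0=true, u1=true, u2=false, u3=true, u4=false, u5=false

Unit clause (!u5) forces u5 = false.
Unit clause (u0) forces u0 = true.
Unit clause (u3) forces u3 = true.
Unit clause (u1) forces u1 = true.
All clauses hold; u2, u4 can take either value.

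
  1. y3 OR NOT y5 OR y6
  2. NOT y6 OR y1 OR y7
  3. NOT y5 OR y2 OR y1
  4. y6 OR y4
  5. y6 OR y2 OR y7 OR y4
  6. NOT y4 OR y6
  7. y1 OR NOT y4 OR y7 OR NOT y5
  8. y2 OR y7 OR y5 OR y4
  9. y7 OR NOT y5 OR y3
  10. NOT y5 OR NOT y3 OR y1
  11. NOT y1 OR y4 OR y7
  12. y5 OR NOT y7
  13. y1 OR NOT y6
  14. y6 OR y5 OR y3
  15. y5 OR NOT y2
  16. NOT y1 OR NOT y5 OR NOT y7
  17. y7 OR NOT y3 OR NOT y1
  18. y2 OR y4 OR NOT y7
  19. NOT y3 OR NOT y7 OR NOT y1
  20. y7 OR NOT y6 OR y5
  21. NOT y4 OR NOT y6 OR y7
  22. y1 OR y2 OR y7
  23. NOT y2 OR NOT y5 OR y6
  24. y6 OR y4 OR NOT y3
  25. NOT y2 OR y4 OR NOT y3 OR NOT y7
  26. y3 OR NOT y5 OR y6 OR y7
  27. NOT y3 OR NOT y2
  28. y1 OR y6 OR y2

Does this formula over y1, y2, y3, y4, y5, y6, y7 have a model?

Case y6 = true:
Unit clause (y1) forces y1 = true.
Case y4 = true:
Unit clause (y7) forces y7 = true.
Unit clause (y5) forces y5 = true.
Now (NOT y5) is unsatisfied and unit — conflict.
So y4 must be the other value — set y4 = false.
Unit clause (y7) forces y7 = true.
Unit clause (y5) forces y5 = true.
Now (NOT y5) is unsatisfied and unit — conflict.
Both values of y4 lead to a conflict.
So y6 must be the other value — set y6 = false.
Unit clause (y4) forces y4 = true.
Now (NOT y4) is unsatisfied and unit — conflict.
Both values of y6 lead to a conflict.
No assignment satisfies every clause.

Unsatisfiable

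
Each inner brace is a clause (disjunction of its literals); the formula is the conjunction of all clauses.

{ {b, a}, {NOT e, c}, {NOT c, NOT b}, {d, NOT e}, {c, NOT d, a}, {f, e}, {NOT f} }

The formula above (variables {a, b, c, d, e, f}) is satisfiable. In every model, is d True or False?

True

Suppose d = false.
The clause (NOT e) is unit, so e = false.
The clause (f) is unit, so f = true.
But (NOT f) is also a unit clause — contradiction.
So every satisfying assignment has d = True.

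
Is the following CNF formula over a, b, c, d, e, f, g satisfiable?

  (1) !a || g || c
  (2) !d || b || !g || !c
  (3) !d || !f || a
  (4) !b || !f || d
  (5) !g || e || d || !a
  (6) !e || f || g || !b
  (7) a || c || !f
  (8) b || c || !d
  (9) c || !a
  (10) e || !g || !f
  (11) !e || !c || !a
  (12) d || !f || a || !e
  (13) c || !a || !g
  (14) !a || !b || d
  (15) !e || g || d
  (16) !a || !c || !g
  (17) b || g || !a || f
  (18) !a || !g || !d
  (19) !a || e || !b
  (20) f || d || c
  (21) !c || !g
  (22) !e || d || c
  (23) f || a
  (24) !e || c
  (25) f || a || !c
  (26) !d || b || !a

Satisfiable

Try c = true.
(!g) alone gives g = false.
Try e = false.
Try a = false.
(f) alone gives f = true.
(!d) alone gives d = false.
(!b) alone gives b = false.
This assignment satisfies each clause.
A satisfying assignment: a ↦ false, b ↦ false, c ↦ true, d ↦ false, e ↦ false, f ↦ true, g ↦ false.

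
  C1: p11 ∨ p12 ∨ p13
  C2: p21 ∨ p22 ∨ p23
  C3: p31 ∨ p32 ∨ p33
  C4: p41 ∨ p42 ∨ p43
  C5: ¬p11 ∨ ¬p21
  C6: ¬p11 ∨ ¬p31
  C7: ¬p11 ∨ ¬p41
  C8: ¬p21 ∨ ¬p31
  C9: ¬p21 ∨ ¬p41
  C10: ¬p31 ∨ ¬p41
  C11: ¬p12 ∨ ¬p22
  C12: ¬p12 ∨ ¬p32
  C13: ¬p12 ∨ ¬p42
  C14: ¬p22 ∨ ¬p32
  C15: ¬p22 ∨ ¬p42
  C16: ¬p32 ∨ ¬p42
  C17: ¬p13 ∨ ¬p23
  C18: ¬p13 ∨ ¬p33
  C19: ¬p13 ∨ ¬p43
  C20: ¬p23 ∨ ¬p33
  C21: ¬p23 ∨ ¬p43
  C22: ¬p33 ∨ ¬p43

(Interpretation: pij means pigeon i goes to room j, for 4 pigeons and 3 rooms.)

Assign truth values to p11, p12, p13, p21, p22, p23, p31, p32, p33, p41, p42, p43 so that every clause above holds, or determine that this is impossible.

Branch on p11: set p11 = False.
Branch on p12: set p12 = True.
The clause (¬p22) is unit, so p22 = False.
The clause (¬p32) is unit, so p32 = False.
The clause (¬p42) is unit, so p42 = False.
Branch on p21: set p21 = True.
The clause (¬p31) is unit, so p31 = False.
The clause (p33) is unit, so p33 = True.
The clause (¬p41) is unit, so p41 = False.
The clause (p43) is unit, so p43 = True.
That conflicts with the unit clause (¬p43).
So p21 must be the other value — set p21 = False.
The clause (p23) is unit, so p23 = True.
The clause (¬p13) is unit, so p13 = False.
The clause (¬p33) is unit, so p33 = False.
The clause (p31) is unit, so p31 = True.
The clause (¬p41) is unit, so p41 = False.
The clause (p43) is unit, so p43 = True.
That conflicts with the unit clause (¬p43).
Neither p21 = True nor p21 = False works.
So p12 must be the other value — set p12 = False.
The clause (p13) is unit, so p13 = True.
The clause (¬p23) is unit, so p23 = False.
The clause (¬p33) is unit, so p33 = False.
The clause (¬p43) is unit, so p43 = False.
Branch on p21: set p21 = True.
The clause (¬p31) is unit, so p31 = False.
The clause (p32) is unit, so p32 = True.
The clause (¬p41) is unit, so p41 = False.
The clause (p42) is unit, so p42 = True.
That conflicts with the unit clause (¬p42).
So p21 must be the other value — set p21 = False.
The clause (p22) is unit, so p22 = True.
The clause (¬p32) is unit, so p32 = False.
The clause (p31) is unit, so p31 = True.
The clause (¬p41) is unit, so p41 = False.
The clause (p42) is unit, so p42 = True.
That conflicts with the unit clause (¬p42).
Neither p21 = True nor p21 = False works.
Neither p12 = True nor p12 = False works.
So p11 must be the other value — set p11 = True.
The clause (¬p21) is unit, so p21 = False.
The clause (¬p31) is unit, so p31 = False.
The clause (¬p41) is unit, so p41 = False.
Branch on p22: set p22 = True.
The clause (¬p12) is unit, so p12 = False.
The clause (¬p32) is unit, so p32 = False.
The clause (p33) is unit, so p33 = True.
The clause (¬p42) is unit, so p42 = False.
The clause (p43) is unit, so p43 = True.
That conflicts with the unit clause (¬p43).
So p22 must be the other value — set p22 = False.
The clause (p23) is unit, so p23 = True.
The clause (¬p13) is unit, so p13 = False.
The clause (¬p33) is unit, so p33 = False.
The clause (p32) is unit, so p32 = True.
The clause (¬p12) is unit, so p12 = False.
The clause (¬p42) is unit, so p42 = False.
The clause (p43) is unit, so p43 = True.
That conflicts with the unit clause (¬p43).
Neither p22 = True nor p22 = False works.
Neither p11 = True nor p11 = False works.

UNSATISFIABLE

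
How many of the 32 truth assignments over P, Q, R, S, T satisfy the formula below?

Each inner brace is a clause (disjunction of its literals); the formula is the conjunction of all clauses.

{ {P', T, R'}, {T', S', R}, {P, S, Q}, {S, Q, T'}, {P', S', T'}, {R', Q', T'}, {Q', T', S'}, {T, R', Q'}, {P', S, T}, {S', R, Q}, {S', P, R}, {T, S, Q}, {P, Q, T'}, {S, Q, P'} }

There are 2^5 = 32 truth assignments over (P, Q, R, S, T).
Split on S. With S = 1, the clauses containing S are satisfied and S' drops from the rest; 2 of the 2^4 = 16 assignments to the other variables satisfy what remains.
With S = 0, by the same count on the reduced clause set, 3 assignments work.
(One model: P=F, Q=F, R=T, S=T, T=F.)
Total: 2 + 3 = 5.

5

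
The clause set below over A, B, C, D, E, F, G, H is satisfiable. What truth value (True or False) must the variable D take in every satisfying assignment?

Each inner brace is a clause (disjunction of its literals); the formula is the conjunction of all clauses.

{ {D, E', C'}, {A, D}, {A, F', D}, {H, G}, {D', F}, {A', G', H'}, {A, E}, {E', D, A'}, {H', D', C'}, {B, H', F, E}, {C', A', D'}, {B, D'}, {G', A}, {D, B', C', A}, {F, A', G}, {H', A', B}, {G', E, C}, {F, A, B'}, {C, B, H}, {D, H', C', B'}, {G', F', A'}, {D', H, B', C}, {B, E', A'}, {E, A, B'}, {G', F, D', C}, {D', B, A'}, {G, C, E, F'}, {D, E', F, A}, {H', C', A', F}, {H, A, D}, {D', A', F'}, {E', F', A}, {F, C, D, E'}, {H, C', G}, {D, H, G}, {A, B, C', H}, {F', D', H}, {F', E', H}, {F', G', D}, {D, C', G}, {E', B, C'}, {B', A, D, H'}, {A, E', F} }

Suppose D = 1.
From the singleton clause (F), F = 1.
From the singleton clause (B), B = 1.
From the singleton clause (A'), A = 0.
From the singleton clause (E), E = 1.
That conflicts with the unit clause (E').
So every satisfying assignment has D = False.

False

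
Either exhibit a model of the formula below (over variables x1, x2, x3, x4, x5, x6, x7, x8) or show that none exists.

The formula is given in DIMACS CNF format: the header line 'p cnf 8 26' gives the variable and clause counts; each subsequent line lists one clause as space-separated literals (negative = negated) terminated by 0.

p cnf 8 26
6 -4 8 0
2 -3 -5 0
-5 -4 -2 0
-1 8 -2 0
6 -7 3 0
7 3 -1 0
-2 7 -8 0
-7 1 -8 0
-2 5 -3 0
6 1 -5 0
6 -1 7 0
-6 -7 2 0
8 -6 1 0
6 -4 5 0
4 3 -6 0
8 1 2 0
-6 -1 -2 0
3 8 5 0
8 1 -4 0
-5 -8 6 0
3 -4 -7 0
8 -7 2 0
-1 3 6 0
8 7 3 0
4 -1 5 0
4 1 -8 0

Suppose x6 = True.
Suppose x7 = False.
Suppose x3 = False.
(¬x1) alone gives x1 = False.
(x8) alone gives x8 = True.
(¬x2) alone gives x2 = False.
(x4) alone gives x4 = True.
No clause remains; x5 is free.

x1 ↦ False,  x2 ↦ False,  x3 ↦ False,  x4 ↦ True,  x5 ↦ True,  x6 ↦ True,  x7 ↦ False,  x8 ↦ True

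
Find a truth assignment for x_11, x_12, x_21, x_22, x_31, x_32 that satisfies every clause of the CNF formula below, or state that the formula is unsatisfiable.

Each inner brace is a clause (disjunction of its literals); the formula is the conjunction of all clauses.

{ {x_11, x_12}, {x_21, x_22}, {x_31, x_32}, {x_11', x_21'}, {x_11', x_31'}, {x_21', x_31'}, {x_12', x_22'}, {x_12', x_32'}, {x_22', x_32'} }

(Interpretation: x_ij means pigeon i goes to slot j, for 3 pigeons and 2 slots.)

Branch on x_11: set x_11 = 1.
Unit clause (x_21') forces x_21 = 0.
Unit clause (x_22) forces x_22 = 1.
Unit clause (x_31') forces x_31 = 0.
Unit clause (x_32) forces x_32 = 1.
Now (x_32') is unsatisfied and unit — conflict.
Backtrack on x_11: now try x_11 = 0.
Unit clause (x_12) forces x_12 = 1.
Unit clause (x_22') forces x_22 = 0.
Unit clause (x_21) forces x_21 = 1.
Unit clause (x_31') forces x_31 = 0.
Unit clause (x_32) forces x_32 = 1.
Now (x_32') is unsatisfied and unit — conflict.
Neither x_11 = 1 nor x_11 = 0 works.

UNSATISFIABLE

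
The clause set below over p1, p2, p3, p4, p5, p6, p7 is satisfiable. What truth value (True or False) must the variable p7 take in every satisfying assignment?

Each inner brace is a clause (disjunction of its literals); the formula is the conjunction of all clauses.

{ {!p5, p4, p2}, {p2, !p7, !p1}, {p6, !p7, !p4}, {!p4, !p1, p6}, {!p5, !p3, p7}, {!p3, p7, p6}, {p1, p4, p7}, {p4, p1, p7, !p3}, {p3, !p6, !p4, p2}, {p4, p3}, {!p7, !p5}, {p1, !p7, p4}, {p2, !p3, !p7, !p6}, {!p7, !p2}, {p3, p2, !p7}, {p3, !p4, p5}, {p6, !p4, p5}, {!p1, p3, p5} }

Suppose p7 = true.
Unit clause (!p5) forces p5 = false.
Unit clause (!p2) forces p2 = false.
Unit clause (!p1) forces p1 = false.
Unit clause (p4) forces p4 = true.
Unit clause (p6) forces p6 = true.
Unit clause (p3) forces p3 = true.
But (!p3) is also a unit clause — contradiction.
So every satisfying assignment has p7 = False.

False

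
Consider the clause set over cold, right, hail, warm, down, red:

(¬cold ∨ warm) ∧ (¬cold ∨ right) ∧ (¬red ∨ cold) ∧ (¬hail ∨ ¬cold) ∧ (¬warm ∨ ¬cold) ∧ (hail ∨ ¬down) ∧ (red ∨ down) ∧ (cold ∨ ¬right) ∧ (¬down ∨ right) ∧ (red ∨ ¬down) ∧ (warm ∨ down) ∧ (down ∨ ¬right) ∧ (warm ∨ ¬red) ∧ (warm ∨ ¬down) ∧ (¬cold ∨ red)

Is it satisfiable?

No

Suppose cold = False.
Unit clause (¬red) forces red = False.
Unit clause (down) forces down = True.
But (¬down) is also a unit clause — contradiction.
So cold must be the other value — set cold = True.
Unit clause (warm) forces warm = True.
But (¬warm) is also a unit clause — contradiction.
Both values of cold lead to a conflict.
No assignment satisfies every clause.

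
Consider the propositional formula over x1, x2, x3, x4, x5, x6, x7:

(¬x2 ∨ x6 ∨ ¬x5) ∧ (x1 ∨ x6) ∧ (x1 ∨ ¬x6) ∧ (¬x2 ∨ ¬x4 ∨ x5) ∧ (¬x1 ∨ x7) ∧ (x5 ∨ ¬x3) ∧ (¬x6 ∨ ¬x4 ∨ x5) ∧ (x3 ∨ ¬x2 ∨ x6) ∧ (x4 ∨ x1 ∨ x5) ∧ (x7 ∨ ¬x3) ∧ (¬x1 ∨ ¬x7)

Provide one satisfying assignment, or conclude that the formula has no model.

Branch on x1: set x1 = True.
The clause (x7) is unit, so x7 = True.
But (¬x7) is also a unit clause — contradiction.
So x1 must be the other value — set x1 = False.
The clause (x6) is unit, so x6 = True.
But (¬x6) is also a unit clause — contradiction.
Neither x1 = True nor x1 = False works.

UNSATISFIABLE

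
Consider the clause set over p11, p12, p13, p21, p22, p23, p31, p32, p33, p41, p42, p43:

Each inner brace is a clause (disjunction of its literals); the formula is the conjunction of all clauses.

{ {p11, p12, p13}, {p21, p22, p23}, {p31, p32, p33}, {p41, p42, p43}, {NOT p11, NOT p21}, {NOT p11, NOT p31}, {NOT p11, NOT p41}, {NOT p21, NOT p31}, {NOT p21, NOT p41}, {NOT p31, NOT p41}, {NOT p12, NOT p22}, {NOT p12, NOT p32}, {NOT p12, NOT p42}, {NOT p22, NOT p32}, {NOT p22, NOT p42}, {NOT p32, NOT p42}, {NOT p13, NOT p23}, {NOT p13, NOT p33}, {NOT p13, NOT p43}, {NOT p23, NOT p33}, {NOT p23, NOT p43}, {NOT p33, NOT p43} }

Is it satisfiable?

Unsatisfiable

Case p11 = false:
Case p12 = true:
Unit clause (NOT p22) forces p22 = false.
Unit clause (NOT p32) forces p32 = false.
Unit clause (NOT p42) forces p42 = false.
Case p21 = true:
Unit clause (NOT p31) forces p31 = false.
Unit clause (p33) forces p33 = true.
Unit clause (NOT p41) forces p41 = false.
Unit clause (p43) forces p43 = true.
Now (NOT p43) is unsatisfied and unit — conflict.
Backtrack on p21: now try p21 = false.
Unit clause (p23) forces p23 = true.
Unit clause (NOT p13) forces p13 = false.
Unit clause (NOT p33) forces p33 = false.
Unit clause (p31) forces p31 = true.
Unit clause (NOT p41) forces p41 = false.
Unit clause (p43) forces p43 = true.
Now (NOT p43) is unsatisfied and unit — conflict.
Either choice for p21 ends in contradiction.
Backtrack on p12: now try p12 = false.
Unit clause (p13) forces p13 = true.
Unit clause (NOT p23) forces p23 = false.
Unit clause (NOT p33) forces p33 = false.
Unit clause (NOT p43) forces p43 = false.
Case p21 = true:
Unit clause (NOT p31) forces p31 = false.
Unit clause (p32) forces p32 = true.
Unit clause (NOT p41) forces p41 = false.
Unit clause (p42) forces p42 = true.
Now (NOT p42) is unsatisfied and unit — conflict.
Backtrack on p21: now try p21 = false.
Unit clause (p22) forces p22 = true.
Unit clause (NOT p32) forces p32 = false.
Unit clause (p31) forces p31 = true.
Unit clause (NOT p41) forces p41 = false.
Unit clause (p42) forces p42 = true.
Now (NOT p42) is unsatisfied and unit — conflict.
Either choice for p21 ends in contradiction.
Either choice for p12 ends in contradiction.
Backtrack on p11: now try p11 = true.
Unit clause (NOT p21) forces p21 = false.
Unit clause (NOT p31) forces p31 = false.
Unit clause (NOT p41) forces p41 = false.
Case p22 = true:
Unit clause (NOT p12) forces p12 = false.
Unit clause (NOT p32) forces p32 = false.
Unit clause (p33) forces p33 = true.
Unit clause (NOT p42) forces p42 = false.
Unit clause (p43) forces p43 = true.
Now (NOT p43) is unsatisfied and unit — conflict.
Backtrack on p22: now try p22 = false.
Unit clause (p23) forces p23 = true.
Unit clause (NOT p13) forces p13 = false.
Unit clause (NOT p33) forces p33 = false.
Unit clause (p32) forces p32 = true.
Unit clause (NOT p12) forces p12 = false.
Unit clause (NOT p42) forces p42 = false.
Unit clause (p43) forces p43 = true.
Now (NOT p43) is unsatisfied and unit — conflict.
Either choice for p22 ends in contradiction.
Either choice for p11 ends in contradiction.
No assignment satisfies every clause.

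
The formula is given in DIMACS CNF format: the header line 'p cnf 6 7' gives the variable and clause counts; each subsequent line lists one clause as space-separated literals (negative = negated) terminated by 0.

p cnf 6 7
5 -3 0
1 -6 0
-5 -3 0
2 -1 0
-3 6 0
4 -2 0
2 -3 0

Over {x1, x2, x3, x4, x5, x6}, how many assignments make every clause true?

There are 2^6 = 64 truth assignments over (x1, x2, x3, x4, x5, x6).
Split on x5. With x5 = True, the clauses containing x5 are satisfied and ¬x5 drops from the rest; 5 of the 2^5 = 32 assignments to the other variables satisfy what remains.
With x5 = False, by the same count on the reduced clause set, 5 assignments work.
Total: 5 + 5 = 10.

10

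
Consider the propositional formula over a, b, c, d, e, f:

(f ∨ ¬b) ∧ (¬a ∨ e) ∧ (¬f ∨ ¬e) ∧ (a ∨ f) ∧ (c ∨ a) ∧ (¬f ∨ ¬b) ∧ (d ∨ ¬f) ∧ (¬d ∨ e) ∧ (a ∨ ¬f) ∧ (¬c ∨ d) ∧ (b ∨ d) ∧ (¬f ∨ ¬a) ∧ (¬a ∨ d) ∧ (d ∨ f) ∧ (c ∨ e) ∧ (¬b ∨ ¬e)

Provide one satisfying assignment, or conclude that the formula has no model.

a: True; b: False; c: False; d: True; e: True; f: False

Case f = False:
From the singleton clause (¬b), b = False.
From the singleton clause (a), a = True.
From the singleton clause (e), e = True.
From the singleton clause (d), d = True.
Every clause is now satisfied; c is unconstrained.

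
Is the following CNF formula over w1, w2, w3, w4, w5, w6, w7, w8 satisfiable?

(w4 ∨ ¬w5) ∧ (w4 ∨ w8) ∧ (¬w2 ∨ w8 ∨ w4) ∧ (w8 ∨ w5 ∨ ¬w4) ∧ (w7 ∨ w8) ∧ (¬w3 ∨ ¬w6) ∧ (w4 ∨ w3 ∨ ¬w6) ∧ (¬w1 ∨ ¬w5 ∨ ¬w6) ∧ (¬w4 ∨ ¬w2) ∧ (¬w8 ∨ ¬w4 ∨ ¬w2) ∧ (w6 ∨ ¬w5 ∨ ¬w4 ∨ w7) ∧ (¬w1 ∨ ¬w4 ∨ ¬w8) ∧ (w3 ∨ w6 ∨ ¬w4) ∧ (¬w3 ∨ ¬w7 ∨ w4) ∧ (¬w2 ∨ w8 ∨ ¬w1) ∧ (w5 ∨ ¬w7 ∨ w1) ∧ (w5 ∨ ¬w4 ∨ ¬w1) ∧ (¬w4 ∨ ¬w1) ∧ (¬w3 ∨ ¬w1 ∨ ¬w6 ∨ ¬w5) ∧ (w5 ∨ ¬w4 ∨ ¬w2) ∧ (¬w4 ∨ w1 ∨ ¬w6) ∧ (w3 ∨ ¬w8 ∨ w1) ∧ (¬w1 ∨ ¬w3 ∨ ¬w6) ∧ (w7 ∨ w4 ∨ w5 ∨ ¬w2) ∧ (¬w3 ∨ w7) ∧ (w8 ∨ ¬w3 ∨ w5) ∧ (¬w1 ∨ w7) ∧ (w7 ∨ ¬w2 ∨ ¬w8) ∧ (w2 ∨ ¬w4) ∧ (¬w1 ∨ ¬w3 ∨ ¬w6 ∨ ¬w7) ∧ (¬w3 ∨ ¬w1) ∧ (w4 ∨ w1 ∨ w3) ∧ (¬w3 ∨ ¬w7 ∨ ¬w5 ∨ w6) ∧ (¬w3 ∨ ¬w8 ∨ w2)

Branch on w4: set w4 = False.
The clause (¬w5) is unit, so w5 = False.
The clause (w8) is unit, so w8 = True.
Branch on w3: set w3 = False.
The clause (¬w6) is unit, so w6 = False.
The clause (w1) is unit, so w1 = True.
The clause (w7) is unit, so w7 = True.
No clause remains; w2 is free.
A satisfying assignment: w1=True, w2=False, w3=False, w4=False, w5=False, w6=False, w7=True, w8=True.

Yes, satisfiable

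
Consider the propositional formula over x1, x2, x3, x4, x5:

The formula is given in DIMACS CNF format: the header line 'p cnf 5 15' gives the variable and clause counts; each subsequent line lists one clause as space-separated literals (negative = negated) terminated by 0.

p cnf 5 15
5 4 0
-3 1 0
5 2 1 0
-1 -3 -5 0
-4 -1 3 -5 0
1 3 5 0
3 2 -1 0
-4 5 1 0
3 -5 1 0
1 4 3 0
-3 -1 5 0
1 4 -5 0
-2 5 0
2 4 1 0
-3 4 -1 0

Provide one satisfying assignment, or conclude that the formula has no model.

Branch on x5: set x5 = True.
Branch on x3: set x3 = False.
Unit clause (x1) forces x1 = True.
Unit clause (¬x4) forces x4 = False.
Unit clause (x2) forces x2 = True.
This assignment satisfies each clause.

x1=True, x2=True, x3=False, x4=False, x5=True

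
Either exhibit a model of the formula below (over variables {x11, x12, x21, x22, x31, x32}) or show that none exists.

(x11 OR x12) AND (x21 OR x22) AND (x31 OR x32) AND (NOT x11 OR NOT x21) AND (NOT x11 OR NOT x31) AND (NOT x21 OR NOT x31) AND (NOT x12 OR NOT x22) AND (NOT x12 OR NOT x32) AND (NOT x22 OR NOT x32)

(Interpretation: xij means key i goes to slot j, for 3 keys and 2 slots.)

UNSATISFIABLE

Branch on x11: set x11 = true.
Unit clause (NOT x21) forces x21 = false.
Unit clause (x22) forces x22 = true.
Unit clause (NOT x31) forces x31 = false.
Unit clause (x32) forces x32 = true.
But (NOT x32) is also a unit clause — contradiction.
Undo x11 and try x11 = false.
Unit clause (x12) forces x12 = true.
Unit clause (NOT x22) forces x22 = false.
Unit clause (x21) forces x21 = true.
Unit clause (NOT x31) forces x31 = false.
Unit clause (x32) forces x32 = true.
But (NOT x32) is also a unit clause — contradiction.
Either choice for x11 ends in contradiction.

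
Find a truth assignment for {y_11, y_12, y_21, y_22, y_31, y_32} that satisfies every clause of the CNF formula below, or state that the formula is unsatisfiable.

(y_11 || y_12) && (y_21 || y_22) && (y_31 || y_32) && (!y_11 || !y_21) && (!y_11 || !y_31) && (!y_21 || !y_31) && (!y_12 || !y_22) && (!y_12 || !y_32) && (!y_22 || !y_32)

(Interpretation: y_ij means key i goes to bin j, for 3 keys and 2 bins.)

Branch on y_11: set y_11 = true.
(!y_21) alone gives y_21 = false.
(y_22) alone gives y_22 = true.
(!y_31) alone gives y_31 = false.
(y_32) alone gives y_32 = true.
Now (!y_32) is unsatisfied and unit — conflict.
So y_11 must be the other value — set y_11 = false.
(y_12) alone gives y_12 = true.
(!y_22) alone gives y_22 = false.
(y_21) alone gives y_21 = true.
(!y_31) alone gives y_31 = false.
(y_32) alone gives y_32 = true.
Now (!y_32) is unsatisfied and unit — conflict.
Neither y_11 = true nor y_11 = false works.

UNSATISFIABLE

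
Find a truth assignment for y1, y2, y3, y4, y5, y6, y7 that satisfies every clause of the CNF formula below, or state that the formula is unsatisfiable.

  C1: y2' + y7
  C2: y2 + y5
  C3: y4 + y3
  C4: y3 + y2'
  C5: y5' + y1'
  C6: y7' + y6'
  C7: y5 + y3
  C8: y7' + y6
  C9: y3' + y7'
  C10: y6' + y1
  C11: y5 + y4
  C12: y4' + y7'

Try y2 = 0.
(y5) alone gives y5 = 1.
(y1') alone gives y1 = 0.
(y6') alone gives y6 = 0.
(y7') alone gives y7 = 0.
Try y4 = 1.
Every clause is now satisfied; y3 is unconstrained.

y1 ↦ 0,  y2 ↦ 0,  y3 ↦ 0,  y4 ↦ 1,  y5 ↦ 1,  y6 ↦ 0,  y7 ↦ 0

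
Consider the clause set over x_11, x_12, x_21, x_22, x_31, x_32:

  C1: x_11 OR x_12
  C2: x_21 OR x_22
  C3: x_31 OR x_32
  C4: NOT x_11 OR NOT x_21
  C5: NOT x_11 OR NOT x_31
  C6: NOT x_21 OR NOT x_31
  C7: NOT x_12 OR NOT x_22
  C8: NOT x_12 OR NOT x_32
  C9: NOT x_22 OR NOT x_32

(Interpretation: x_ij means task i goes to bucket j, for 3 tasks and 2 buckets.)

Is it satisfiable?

Unsatisfiable

Case x_11 = true:
From the singleton clause (NOT x_21), x_21 = false.
From the singleton clause (x_22), x_22 = true.
From the singleton clause (NOT x_31), x_31 = false.
From the singleton clause (x_32), x_32 = true.
But (NOT x_32) is also a unit clause — contradiction.
That branch fails; take x_11 = false instead.
From the singleton clause (x_12), x_12 = true.
From the singleton clause (NOT x_22), x_22 = false.
From the singleton clause (x_21), x_21 = true.
From the singleton clause (NOT x_31), x_31 = false.
From the singleton clause (x_32), x_32 = true.
But (NOT x_32) is also a unit clause — contradiction.
Either choice for x_11 ends in contradiction.
No assignment satisfies every clause.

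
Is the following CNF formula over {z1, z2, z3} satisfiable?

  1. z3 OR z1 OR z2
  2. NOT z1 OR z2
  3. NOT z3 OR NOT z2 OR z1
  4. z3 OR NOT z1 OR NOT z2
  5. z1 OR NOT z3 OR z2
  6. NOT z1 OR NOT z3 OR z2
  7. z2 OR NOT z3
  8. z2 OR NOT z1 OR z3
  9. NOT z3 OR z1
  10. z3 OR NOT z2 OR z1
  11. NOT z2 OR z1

Suppose z1 = true.
(z2) alone gives z2 = true.
(z3) alone gives z3 = true.
Every clause now holds.
A satisfying assignment: z1 ↦ true; z2 ↦ true; z3 ↦ true.

Satisfiable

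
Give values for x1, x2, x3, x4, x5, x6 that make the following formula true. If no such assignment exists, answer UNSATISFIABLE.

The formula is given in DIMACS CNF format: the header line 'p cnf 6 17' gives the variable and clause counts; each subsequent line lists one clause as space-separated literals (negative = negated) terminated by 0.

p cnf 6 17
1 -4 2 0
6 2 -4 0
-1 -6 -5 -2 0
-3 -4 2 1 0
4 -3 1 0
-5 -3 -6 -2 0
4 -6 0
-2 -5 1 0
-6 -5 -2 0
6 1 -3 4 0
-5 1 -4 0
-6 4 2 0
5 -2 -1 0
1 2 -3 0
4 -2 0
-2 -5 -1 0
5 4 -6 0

Case x4 = True:
Case x1 = False:
From the singleton clause (x2), x2 = True.
From the singleton clause (¬x5), x5 = False.
All clauses hold; x3, x6 can take either value.

x1: False; x2: True; x3: True; x4: True; x5: False; x6: True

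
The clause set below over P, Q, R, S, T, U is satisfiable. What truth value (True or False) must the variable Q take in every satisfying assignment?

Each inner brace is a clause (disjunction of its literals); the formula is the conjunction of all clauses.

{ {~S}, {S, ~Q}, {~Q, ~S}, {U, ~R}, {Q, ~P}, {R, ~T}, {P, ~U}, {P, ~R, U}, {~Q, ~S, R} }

Suppose Q = 1.
(~S) alone gives S = 0.
Now (S) is unsatisfied and unit — conflict.
So every satisfying assignment has Q = False.

False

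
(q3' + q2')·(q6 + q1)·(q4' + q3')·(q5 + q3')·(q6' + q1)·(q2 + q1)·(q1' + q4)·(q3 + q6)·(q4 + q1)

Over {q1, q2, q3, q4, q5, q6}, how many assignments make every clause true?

There are 2^6 = 64 truth assignments over (q1, q2, q3, q4, q5, q6).
Split on q4. With q4 = 1, the clauses containing q4 are satisfied and q4' drops from the rest; 4 of the 2^5 = 32 assignments to the other variables satisfy what remains.
With q4 = 0, by the same count on the reduced clause set, 0 assignments work.
(One model: q1=T, q2=F, q3=F, q4=T, q5=F, q6=T.)
Total: 4 + 0 = 4.

4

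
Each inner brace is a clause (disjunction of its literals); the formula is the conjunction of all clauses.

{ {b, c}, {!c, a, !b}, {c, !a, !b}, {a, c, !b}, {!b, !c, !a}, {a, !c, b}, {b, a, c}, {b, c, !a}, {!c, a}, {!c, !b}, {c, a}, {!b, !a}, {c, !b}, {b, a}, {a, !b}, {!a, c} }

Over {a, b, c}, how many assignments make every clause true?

There are 2^3 = 8 truth assignments over (a, b, c).
Split on b. With b = true, the clauses containing b are satisfied and !b drops from the rest; 0 of the 2^2 = 4 assignments to the other variables satisfy what remains.
With b = false, by the same count on the reduced clause set, 1 assignment works.
Total: 0 + 1 = 1.

1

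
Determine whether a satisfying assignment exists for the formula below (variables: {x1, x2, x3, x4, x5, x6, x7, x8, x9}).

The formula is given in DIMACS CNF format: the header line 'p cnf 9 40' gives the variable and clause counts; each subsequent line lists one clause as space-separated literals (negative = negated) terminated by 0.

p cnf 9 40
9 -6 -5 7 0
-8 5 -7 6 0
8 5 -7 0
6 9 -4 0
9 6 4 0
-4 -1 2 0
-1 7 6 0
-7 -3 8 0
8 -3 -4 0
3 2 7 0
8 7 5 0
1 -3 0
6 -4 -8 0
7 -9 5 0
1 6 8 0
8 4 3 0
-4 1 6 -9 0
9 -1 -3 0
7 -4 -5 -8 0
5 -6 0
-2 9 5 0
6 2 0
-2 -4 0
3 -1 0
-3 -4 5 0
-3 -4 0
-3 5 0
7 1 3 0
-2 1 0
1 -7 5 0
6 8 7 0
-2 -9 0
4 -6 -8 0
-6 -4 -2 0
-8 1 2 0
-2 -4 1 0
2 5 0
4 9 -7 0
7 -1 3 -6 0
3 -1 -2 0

Satisfiable

Case x1 = False:
The clause (¬x3) is unit, so x3 = False.
The clause (x7) is unit, so x7 = True.
The clause (¬x2) is unit, so x2 = False.
The clause (x6) is unit, so x6 = True.
The clause (x5) is unit, so x5 = True.
The clause (¬x8) is unit, so x8 = False.
The clause (x4) is unit, so x4 = True.
No clause remains; x9 is free.
A satisfying assignment: x1: False; x2: False; x3: False; x4: True; x5: True; x6: True; x7: True; x8: False; x9: False.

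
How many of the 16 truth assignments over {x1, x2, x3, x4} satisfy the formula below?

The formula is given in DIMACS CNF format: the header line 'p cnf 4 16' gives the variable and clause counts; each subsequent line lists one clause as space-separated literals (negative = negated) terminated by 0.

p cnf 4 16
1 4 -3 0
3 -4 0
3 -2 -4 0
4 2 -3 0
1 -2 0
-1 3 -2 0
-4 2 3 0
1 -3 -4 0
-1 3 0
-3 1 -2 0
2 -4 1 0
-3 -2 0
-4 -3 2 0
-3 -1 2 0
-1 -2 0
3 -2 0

There are 2^4 = 16 truth assignments over (x1, x2, x3, x4).
Check each against the 16 clauses (columns in the order x1, x2, x3, x4):
  F F F F  ✓ satisfies all
  F F F T  ✗ fails (x3 ∨ ¬x4)
  F F T F  ✗ fails (x1 ∨ x4 ∨ ¬x3)
  F F T T  ✗ fails (x1 ∨ ¬x3 ∨ ¬x4)
  F T F F  ✗ fails (x1 ∨ ¬x2)
  F T F T  ✗ fails (x3 ∨ ¬x4)
  F T T F  ✗ fails (x1 ∨ x4 ∨ ¬x3)
  F T T T  ✗ fails (x1 ∨ ¬x2)
  T F F F  ✗ fails (¬x1 ∨ x3)
  T F F T  ✗ fails (x3 ∨ ¬x4)
  T F T F  ✗ fails (x4 ∨ x2 ∨ ¬x3)
  T F T T  ✗ fails (¬x4 ∨ ¬x3 ∨ x2)
  T T F F  ✗ fails (¬x1 ∨ x3 ∨ ¬x2)
  T T F T  ✗ fails (x3 ∨ ¬x4)
  T T T F  ✗ fails (¬x3 ∨ ¬x2)
  T T T T  ✗ fails (¬x3 ∨ ¬x2)
1 of the 16 rows is a model.

1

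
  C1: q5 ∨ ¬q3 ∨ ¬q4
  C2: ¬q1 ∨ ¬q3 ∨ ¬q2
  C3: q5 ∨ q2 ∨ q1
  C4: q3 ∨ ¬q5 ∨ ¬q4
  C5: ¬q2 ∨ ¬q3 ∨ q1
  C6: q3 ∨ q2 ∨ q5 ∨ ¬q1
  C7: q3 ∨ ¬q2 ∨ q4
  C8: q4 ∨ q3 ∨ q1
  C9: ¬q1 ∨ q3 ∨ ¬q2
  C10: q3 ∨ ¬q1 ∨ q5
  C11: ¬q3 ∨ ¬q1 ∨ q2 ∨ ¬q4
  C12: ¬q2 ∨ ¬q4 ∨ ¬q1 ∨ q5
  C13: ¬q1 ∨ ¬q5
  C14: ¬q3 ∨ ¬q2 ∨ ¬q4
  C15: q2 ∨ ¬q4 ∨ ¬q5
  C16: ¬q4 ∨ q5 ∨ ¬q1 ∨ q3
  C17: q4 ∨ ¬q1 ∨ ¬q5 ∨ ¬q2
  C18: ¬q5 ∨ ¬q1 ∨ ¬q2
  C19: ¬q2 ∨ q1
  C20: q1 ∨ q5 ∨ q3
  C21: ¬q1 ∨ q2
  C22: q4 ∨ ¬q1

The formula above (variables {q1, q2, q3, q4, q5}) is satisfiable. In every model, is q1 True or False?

Suppose q1 = True.
From the singleton clause (¬q5), q5 = False.
From the singleton clause (q3), q3 = True.
From the singleton clause (¬q4), q4 = False.
That conflicts with the unit clause (q4).
So every satisfying assignment has q1 = False.

False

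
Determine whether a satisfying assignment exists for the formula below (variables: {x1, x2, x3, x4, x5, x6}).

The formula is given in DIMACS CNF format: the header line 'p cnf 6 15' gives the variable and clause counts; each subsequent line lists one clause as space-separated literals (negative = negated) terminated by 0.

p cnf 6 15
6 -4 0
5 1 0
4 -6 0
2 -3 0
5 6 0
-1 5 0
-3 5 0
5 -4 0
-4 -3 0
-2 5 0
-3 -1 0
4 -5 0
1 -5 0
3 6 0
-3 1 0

Branch on x6: set x6 = True.
From the singleton clause (x4), x4 = True.
From the singleton clause (x5), x5 = True.
From the singleton clause (¬x3), x3 = False.
From the singleton clause (x1), x1 = True.
No clause remains; x2 is free.
A satisfying assignment: x1 ↦ True, x2 ↦ True, x3 ↦ False, x4 ↦ True, x5 ↦ True, x6 ↦ True.

Yes, satisfiable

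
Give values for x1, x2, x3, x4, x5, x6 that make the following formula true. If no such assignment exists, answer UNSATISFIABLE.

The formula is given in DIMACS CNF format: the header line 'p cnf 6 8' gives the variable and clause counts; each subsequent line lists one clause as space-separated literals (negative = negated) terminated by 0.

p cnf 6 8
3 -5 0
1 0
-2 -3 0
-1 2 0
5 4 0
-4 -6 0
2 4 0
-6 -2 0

Unit clause (x1) forces x1 = True.
Unit clause (x2) forces x2 = True.
Unit clause (¬x3) forces x3 = False.
Unit clause (¬x5) forces x5 = False.
Unit clause (x4) forces x4 = True.
Unit clause (¬x6) forces x6 = False.
All clauses are satisfied.

x1 ↦ True,  x2 ↦ True,  x3 ↦ False,  x4 ↦ True,  x5 ↦ False,  x6 ↦ False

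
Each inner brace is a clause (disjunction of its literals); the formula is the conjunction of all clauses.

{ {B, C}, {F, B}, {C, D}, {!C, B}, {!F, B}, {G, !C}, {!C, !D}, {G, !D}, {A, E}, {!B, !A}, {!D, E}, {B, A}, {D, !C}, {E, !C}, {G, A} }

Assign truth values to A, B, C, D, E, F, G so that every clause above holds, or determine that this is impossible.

A ↦ false, B ↦ true, C ↦ false, D ↦ true, E ↦ true, F ↦ true, G ↦ true

Branch on B: set B = true.
From the singleton clause (!A), A = false.
From the singleton clause (E), E = true.
From the singleton clause (G), G = true.
Branch on C: set C = false.
From the singleton clause (D), D = true.
No clause remains; F is free.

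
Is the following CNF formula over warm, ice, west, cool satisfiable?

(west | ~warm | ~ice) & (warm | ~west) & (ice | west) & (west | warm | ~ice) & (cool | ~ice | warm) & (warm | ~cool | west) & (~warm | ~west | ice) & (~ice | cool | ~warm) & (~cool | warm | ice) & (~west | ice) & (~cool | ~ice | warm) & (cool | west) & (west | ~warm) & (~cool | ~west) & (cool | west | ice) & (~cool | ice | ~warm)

Unsatisfiable

Case warm = 1:
From the singleton clause (west), west = 1.
From the singleton clause (ice), ice = 1.
From the singleton clause (cool), cool = 1.
Now (~cool) is unsatisfied and unit — conflict.
So warm must be the other value — set warm = 0.
From the singleton clause (~west), west = 0.
From the singleton clause (ice), ice = 1.
Now (~ice) is unsatisfied and unit — conflict.
Either choice for warm ends in contradiction.
No assignment satisfies every clause.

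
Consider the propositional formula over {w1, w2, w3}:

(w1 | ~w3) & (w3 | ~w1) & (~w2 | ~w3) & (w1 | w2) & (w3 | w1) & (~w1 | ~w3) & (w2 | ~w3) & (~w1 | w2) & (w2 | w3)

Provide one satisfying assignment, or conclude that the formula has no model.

UNSATISFIABLE

Case w1 = 1:
The clause (w3) is unit, so w3 = 1.
That conflicts with the unit clause (~w3).
Backtrack on w1: now try w1 = 0.
The clause (~w3) is unit, so w3 = 0.
That conflicts with the unit clause (w3).
Both values of w1 lead to a conflict.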